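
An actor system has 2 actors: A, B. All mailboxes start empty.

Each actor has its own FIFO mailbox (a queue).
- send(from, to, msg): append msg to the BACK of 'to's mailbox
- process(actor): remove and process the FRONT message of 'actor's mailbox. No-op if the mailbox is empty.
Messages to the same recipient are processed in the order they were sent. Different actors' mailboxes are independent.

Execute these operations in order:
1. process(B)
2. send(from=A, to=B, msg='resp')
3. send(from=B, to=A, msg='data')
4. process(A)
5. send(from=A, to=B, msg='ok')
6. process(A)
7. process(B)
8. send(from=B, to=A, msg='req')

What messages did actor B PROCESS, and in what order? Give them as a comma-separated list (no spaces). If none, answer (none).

Answer: resp

Derivation:
After 1 (process(B)): A:[] B:[]
After 2 (send(from=A, to=B, msg='resp')): A:[] B:[resp]
After 3 (send(from=B, to=A, msg='data')): A:[data] B:[resp]
After 4 (process(A)): A:[] B:[resp]
After 5 (send(from=A, to=B, msg='ok')): A:[] B:[resp,ok]
After 6 (process(A)): A:[] B:[resp,ok]
After 7 (process(B)): A:[] B:[ok]
After 8 (send(from=B, to=A, msg='req')): A:[req] B:[ok]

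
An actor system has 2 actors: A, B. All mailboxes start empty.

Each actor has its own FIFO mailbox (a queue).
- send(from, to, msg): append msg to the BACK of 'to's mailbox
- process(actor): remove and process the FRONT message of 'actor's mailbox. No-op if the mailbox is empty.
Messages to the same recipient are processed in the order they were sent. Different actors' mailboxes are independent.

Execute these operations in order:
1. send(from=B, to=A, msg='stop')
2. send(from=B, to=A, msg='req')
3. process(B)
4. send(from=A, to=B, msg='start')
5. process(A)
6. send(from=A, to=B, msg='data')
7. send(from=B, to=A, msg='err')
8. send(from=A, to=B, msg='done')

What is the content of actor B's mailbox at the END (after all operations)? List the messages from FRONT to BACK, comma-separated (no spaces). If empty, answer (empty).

After 1 (send(from=B, to=A, msg='stop')): A:[stop] B:[]
After 2 (send(from=B, to=A, msg='req')): A:[stop,req] B:[]
After 3 (process(B)): A:[stop,req] B:[]
After 4 (send(from=A, to=B, msg='start')): A:[stop,req] B:[start]
After 5 (process(A)): A:[req] B:[start]
After 6 (send(from=A, to=B, msg='data')): A:[req] B:[start,data]
After 7 (send(from=B, to=A, msg='err')): A:[req,err] B:[start,data]
After 8 (send(from=A, to=B, msg='done')): A:[req,err] B:[start,data,done]

Answer: start,data,done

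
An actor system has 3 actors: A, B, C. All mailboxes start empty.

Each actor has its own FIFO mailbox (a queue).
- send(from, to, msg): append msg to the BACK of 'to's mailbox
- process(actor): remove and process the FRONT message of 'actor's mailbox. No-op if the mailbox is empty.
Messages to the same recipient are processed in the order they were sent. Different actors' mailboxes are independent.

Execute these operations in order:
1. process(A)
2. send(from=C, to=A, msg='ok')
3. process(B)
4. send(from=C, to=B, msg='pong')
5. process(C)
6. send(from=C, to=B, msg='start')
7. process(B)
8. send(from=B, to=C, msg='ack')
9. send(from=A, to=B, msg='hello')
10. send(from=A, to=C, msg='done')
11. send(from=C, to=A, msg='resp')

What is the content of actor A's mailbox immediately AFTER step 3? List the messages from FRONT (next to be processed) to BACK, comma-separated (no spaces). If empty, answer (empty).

After 1 (process(A)): A:[] B:[] C:[]
After 2 (send(from=C, to=A, msg='ok')): A:[ok] B:[] C:[]
After 3 (process(B)): A:[ok] B:[] C:[]

ok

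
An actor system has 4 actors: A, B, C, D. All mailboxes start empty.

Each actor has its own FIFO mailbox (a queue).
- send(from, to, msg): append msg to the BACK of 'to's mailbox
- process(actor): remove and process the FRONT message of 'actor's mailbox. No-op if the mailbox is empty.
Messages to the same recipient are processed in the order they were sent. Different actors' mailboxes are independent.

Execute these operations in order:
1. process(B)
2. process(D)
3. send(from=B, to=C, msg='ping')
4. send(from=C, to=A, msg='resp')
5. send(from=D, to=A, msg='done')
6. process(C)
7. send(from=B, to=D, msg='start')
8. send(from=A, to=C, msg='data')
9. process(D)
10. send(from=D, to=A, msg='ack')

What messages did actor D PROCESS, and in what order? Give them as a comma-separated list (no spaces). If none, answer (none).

Answer: start

Derivation:
After 1 (process(B)): A:[] B:[] C:[] D:[]
After 2 (process(D)): A:[] B:[] C:[] D:[]
After 3 (send(from=B, to=C, msg='ping')): A:[] B:[] C:[ping] D:[]
After 4 (send(from=C, to=A, msg='resp')): A:[resp] B:[] C:[ping] D:[]
After 5 (send(from=D, to=A, msg='done')): A:[resp,done] B:[] C:[ping] D:[]
After 6 (process(C)): A:[resp,done] B:[] C:[] D:[]
After 7 (send(from=B, to=D, msg='start')): A:[resp,done] B:[] C:[] D:[start]
After 8 (send(from=A, to=C, msg='data')): A:[resp,done] B:[] C:[data] D:[start]
After 9 (process(D)): A:[resp,done] B:[] C:[data] D:[]
After 10 (send(from=D, to=A, msg='ack')): A:[resp,done,ack] B:[] C:[data] D:[]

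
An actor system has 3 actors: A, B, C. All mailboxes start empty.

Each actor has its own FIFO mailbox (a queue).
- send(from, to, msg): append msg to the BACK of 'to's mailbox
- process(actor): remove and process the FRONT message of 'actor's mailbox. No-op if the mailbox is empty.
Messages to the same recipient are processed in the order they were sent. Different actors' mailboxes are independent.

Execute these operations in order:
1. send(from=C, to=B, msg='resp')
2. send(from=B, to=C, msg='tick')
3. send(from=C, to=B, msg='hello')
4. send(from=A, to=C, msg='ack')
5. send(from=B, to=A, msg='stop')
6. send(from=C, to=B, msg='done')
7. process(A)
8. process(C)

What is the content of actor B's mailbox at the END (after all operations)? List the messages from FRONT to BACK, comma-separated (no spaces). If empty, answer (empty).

After 1 (send(from=C, to=B, msg='resp')): A:[] B:[resp] C:[]
After 2 (send(from=B, to=C, msg='tick')): A:[] B:[resp] C:[tick]
After 3 (send(from=C, to=B, msg='hello')): A:[] B:[resp,hello] C:[tick]
After 4 (send(from=A, to=C, msg='ack')): A:[] B:[resp,hello] C:[tick,ack]
After 5 (send(from=B, to=A, msg='stop')): A:[stop] B:[resp,hello] C:[tick,ack]
After 6 (send(from=C, to=B, msg='done')): A:[stop] B:[resp,hello,done] C:[tick,ack]
After 7 (process(A)): A:[] B:[resp,hello,done] C:[tick,ack]
After 8 (process(C)): A:[] B:[resp,hello,done] C:[ack]

Answer: resp,hello,done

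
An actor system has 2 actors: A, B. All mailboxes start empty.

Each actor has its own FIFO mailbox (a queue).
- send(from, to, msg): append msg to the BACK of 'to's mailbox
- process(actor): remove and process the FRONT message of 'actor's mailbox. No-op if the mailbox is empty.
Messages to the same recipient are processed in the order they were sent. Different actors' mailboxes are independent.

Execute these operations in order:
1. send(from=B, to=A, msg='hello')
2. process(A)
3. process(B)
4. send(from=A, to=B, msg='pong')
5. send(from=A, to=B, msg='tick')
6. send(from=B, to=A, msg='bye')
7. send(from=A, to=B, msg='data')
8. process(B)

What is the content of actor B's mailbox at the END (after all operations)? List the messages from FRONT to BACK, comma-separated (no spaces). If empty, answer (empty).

Answer: tick,data

Derivation:
After 1 (send(from=B, to=A, msg='hello')): A:[hello] B:[]
After 2 (process(A)): A:[] B:[]
After 3 (process(B)): A:[] B:[]
After 4 (send(from=A, to=B, msg='pong')): A:[] B:[pong]
After 5 (send(from=A, to=B, msg='tick')): A:[] B:[pong,tick]
After 6 (send(from=B, to=A, msg='bye')): A:[bye] B:[pong,tick]
After 7 (send(from=A, to=B, msg='data')): A:[bye] B:[pong,tick,data]
After 8 (process(B)): A:[bye] B:[tick,data]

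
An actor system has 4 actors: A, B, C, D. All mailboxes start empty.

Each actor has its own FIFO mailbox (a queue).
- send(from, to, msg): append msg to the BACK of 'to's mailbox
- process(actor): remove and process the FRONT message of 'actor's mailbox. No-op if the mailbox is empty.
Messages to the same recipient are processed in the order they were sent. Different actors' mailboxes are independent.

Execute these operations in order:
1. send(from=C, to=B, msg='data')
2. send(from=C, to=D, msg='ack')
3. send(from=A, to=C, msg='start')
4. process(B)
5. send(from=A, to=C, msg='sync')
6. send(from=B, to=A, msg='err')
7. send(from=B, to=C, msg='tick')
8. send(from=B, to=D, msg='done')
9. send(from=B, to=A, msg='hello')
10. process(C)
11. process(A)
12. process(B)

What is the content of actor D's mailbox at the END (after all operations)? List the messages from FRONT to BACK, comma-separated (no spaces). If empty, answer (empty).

Answer: ack,done

Derivation:
After 1 (send(from=C, to=B, msg='data')): A:[] B:[data] C:[] D:[]
After 2 (send(from=C, to=D, msg='ack')): A:[] B:[data] C:[] D:[ack]
After 3 (send(from=A, to=C, msg='start')): A:[] B:[data] C:[start] D:[ack]
After 4 (process(B)): A:[] B:[] C:[start] D:[ack]
After 5 (send(from=A, to=C, msg='sync')): A:[] B:[] C:[start,sync] D:[ack]
After 6 (send(from=B, to=A, msg='err')): A:[err] B:[] C:[start,sync] D:[ack]
After 7 (send(from=B, to=C, msg='tick')): A:[err] B:[] C:[start,sync,tick] D:[ack]
After 8 (send(from=B, to=D, msg='done')): A:[err] B:[] C:[start,sync,tick] D:[ack,done]
After 9 (send(from=B, to=A, msg='hello')): A:[err,hello] B:[] C:[start,sync,tick] D:[ack,done]
After 10 (process(C)): A:[err,hello] B:[] C:[sync,tick] D:[ack,done]
After 11 (process(A)): A:[hello] B:[] C:[sync,tick] D:[ack,done]
After 12 (process(B)): A:[hello] B:[] C:[sync,tick] D:[ack,done]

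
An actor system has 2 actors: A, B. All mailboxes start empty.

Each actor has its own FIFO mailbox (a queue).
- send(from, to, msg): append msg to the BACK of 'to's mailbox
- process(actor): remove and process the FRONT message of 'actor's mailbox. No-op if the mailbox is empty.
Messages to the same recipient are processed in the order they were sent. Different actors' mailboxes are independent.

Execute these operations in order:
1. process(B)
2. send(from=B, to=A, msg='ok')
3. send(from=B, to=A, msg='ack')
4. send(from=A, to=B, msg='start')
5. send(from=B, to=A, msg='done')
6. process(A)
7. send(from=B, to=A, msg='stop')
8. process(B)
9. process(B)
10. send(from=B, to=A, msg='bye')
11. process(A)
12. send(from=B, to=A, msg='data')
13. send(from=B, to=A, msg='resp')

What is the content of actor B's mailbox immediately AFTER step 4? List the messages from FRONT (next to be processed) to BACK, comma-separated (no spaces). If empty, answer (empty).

After 1 (process(B)): A:[] B:[]
After 2 (send(from=B, to=A, msg='ok')): A:[ok] B:[]
After 3 (send(from=B, to=A, msg='ack')): A:[ok,ack] B:[]
After 4 (send(from=A, to=B, msg='start')): A:[ok,ack] B:[start]

start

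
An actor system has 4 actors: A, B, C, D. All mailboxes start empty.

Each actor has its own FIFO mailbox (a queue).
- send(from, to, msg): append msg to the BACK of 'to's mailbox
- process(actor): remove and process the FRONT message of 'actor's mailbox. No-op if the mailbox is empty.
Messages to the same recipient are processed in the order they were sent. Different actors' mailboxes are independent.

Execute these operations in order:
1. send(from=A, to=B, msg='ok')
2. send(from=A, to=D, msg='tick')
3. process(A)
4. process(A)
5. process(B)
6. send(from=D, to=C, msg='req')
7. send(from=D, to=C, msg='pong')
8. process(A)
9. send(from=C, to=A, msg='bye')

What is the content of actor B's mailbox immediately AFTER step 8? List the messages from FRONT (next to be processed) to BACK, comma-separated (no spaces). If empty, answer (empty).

After 1 (send(from=A, to=B, msg='ok')): A:[] B:[ok] C:[] D:[]
After 2 (send(from=A, to=D, msg='tick')): A:[] B:[ok] C:[] D:[tick]
After 3 (process(A)): A:[] B:[ok] C:[] D:[tick]
After 4 (process(A)): A:[] B:[ok] C:[] D:[tick]
After 5 (process(B)): A:[] B:[] C:[] D:[tick]
After 6 (send(from=D, to=C, msg='req')): A:[] B:[] C:[req] D:[tick]
After 7 (send(from=D, to=C, msg='pong')): A:[] B:[] C:[req,pong] D:[tick]
After 8 (process(A)): A:[] B:[] C:[req,pong] D:[tick]

(empty)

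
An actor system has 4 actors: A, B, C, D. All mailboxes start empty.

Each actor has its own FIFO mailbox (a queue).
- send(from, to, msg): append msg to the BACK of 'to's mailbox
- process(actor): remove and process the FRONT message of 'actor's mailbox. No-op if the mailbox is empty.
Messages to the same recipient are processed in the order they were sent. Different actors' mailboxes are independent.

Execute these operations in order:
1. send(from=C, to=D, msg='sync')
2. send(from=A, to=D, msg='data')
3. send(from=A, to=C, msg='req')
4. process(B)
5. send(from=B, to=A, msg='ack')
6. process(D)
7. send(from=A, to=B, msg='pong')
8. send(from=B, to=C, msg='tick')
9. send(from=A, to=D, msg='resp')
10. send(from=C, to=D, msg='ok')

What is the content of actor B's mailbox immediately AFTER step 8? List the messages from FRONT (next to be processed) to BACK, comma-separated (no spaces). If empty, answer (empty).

After 1 (send(from=C, to=D, msg='sync')): A:[] B:[] C:[] D:[sync]
After 2 (send(from=A, to=D, msg='data')): A:[] B:[] C:[] D:[sync,data]
After 3 (send(from=A, to=C, msg='req')): A:[] B:[] C:[req] D:[sync,data]
After 4 (process(B)): A:[] B:[] C:[req] D:[sync,data]
After 5 (send(from=B, to=A, msg='ack')): A:[ack] B:[] C:[req] D:[sync,data]
After 6 (process(D)): A:[ack] B:[] C:[req] D:[data]
After 7 (send(from=A, to=B, msg='pong')): A:[ack] B:[pong] C:[req] D:[data]
After 8 (send(from=B, to=C, msg='tick')): A:[ack] B:[pong] C:[req,tick] D:[data]

pong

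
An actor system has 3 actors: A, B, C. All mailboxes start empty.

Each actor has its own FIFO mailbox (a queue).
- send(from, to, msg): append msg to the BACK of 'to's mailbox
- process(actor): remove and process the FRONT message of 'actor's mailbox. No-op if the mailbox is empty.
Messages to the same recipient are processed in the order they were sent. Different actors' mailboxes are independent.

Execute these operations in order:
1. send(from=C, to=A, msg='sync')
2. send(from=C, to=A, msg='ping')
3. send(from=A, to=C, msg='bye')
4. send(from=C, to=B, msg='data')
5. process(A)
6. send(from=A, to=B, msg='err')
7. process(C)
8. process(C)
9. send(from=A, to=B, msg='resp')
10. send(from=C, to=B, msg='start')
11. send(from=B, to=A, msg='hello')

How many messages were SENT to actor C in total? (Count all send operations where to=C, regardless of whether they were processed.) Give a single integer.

Answer: 1

Derivation:
After 1 (send(from=C, to=A, msg='sync')): A:[sync] B:[] C:[]
After 2 (send(from=C, to=A, msg='ping')): A:[sync,ping] B:[] C:[]
After 3 (send(from=A, to=C, msg='bye')): A:[sync,ping] B:[] C:[bye]
After 4 (send(from=C, to=B, msg='data')): A:[sync,ping] B:[data] C:[bye]
After 5 (process(A)): A:[ping] B:[data] C:[bye]
After 6 (send(from=A, to=B, msg='err')): A:[ping] B:[data,err] C:[bye]
After 7 (process(C)): A:[ping] B:[data,err] C:[]
After 8 (process(C)): A:[ping] B:[data,err] C:[]
After 9 (send(from=A, to=B, msg='resp')): A:[ping] B:[data,err,resp] C:[]
After 10 (send(from=C, to=B, msg='start')): A:[ping] B:[data,err,resp,start] C:[]
After 11 (send(from=B, to=A, msg='hello')): A:[ping,hello] B:[data,err,resp,start] C:[]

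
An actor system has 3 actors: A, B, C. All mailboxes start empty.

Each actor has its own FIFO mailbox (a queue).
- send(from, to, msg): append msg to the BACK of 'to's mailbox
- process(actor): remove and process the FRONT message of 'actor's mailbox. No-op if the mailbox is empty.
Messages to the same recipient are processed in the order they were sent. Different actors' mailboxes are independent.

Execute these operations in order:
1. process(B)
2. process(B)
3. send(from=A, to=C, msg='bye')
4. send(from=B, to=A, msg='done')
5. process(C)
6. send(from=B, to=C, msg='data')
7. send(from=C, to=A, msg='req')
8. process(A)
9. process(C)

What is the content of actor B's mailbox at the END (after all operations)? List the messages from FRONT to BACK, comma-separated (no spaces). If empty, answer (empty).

Answer: (empty)

Derivation:
After 1 (process(B)): A:[] B:[] C:[]
After 2 (process(B)): A:[] B:[] C:[]
After 3 (send(from=A, to=C, msg='bye')): A:[] B:[] C:[bye]
After 4 (send(from=B, to=A, msg='done')): A:[done] B:[] C:[bye]
After 5 (process(C)): A:[done] B:[] C:[]
After 6 (send(from=B, to=C, msg='data')): A:[done] B:[] C:[data]
After 7 (send(from=C, to=A, msg='req')): A:[done,req] B:[] C:[data]
After 8 (process(A)): A:[req] B:[] C:[data]
After 9 (process(C)): A:[req] B:[] C:[]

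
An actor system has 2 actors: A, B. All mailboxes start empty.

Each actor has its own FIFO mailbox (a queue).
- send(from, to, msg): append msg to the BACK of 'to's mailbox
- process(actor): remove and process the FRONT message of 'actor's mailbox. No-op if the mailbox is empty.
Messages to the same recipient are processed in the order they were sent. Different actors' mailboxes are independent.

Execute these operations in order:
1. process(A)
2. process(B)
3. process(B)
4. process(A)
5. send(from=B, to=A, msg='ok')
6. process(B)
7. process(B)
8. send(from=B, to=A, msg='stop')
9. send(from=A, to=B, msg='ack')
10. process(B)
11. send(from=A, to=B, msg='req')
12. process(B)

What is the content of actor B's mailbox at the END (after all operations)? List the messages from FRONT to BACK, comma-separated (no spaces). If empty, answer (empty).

After 1 (process(A)): A:[] B:[]
After 2 (process(B)): A:[] B:[]
After 3 (process(B)): A:[] B:[]
After 4 (process(A)): A:[] B:[]
After 5 (send(from=B, to=A, msg='ok')): A:[ok] B:[]
After 6 (process(B)): A:[ok] B:[]
After 7 (process(B)): A:[ok] B:[]
After 8 (send(from=B, to=A, msg='stop')): A:[ok,stop] B:[]
After 9 (send(from=A, to=B, msg='ack')): A:[ok,stop] B:[ack]
After 10 (process(B)): A:[ok,stop] B:[]
After 11 (send(from=A, to=B, msg='req')): A:[ok,stop] B:[req]
After 12 (process(B)): A:[ok,stop] B:[]

Answer: (empty)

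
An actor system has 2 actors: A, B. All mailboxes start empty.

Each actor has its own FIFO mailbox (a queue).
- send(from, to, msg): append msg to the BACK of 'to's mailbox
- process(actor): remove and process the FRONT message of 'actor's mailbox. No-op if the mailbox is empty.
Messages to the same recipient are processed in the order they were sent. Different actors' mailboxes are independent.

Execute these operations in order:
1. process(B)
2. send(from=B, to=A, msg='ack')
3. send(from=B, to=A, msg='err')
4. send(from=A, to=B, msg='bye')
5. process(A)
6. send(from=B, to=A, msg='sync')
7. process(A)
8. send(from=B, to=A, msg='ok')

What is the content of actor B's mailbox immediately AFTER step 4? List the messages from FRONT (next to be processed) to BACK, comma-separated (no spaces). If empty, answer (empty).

After 1 (process(B)): A:[] B:[]
After 2 (send(from=B, to=A, msg='ack')): A:[ack] B:[]
After 3 (send(from=B, to=A, msg='err')): A:[ack,err] B:[]
After 4 (send(from=A, to=B, msg='bye')): A:[ack,err] B:[bye]

bye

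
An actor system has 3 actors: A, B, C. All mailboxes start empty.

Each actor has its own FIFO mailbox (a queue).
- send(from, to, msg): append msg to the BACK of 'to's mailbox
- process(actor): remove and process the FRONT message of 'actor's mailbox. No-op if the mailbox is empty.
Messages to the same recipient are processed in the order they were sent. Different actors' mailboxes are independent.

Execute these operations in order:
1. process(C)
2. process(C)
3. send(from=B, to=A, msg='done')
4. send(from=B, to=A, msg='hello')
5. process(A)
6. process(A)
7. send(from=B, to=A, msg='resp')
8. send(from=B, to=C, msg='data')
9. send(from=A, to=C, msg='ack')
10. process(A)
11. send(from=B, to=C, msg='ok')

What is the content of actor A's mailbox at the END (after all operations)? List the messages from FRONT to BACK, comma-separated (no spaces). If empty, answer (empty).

After 1 (process(C)): A:[] B:[] C:[]
After 2 (process(C)): A:[] B:[] C:[]
After 3 (send(from=B, to=A, msg='done')): A:[done] B:[] C:[]
After 4 (send(from=B, to=A, msg='hello')): A:[done,hello] B:[] C:[]
After 5 (process(A)): A:[hello] B:[] C:[]
After 6 (process(A)): A:[] B:[] C:[]
After 7 (send(from=B, to=A, msg='resp')): A:[resp] B:[] C:[]
After 8 (send(from=B, to=C, msg='data')): A:[resp] B:[] C:[data]
After 9 (send(from=A, to=C, msg='ack')): A:[resp] B:[] C:[data,ack]
After 10 (process(A)): A:[] B:[] C:[data,ack]
After 11 (send(from=B, to=C, msg='ok')): A:[] B:[] C:[data,ack,ok]

Answer: (empty)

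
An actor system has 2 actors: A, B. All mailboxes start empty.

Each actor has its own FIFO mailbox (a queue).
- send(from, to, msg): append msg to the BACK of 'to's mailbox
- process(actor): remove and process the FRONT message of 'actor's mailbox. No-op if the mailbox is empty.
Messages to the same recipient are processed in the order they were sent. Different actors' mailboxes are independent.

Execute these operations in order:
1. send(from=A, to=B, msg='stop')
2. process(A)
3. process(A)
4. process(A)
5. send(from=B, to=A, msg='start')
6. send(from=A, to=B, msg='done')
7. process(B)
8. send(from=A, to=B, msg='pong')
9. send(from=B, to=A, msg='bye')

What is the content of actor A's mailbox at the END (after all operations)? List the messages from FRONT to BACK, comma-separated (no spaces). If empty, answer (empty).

After 1 (send(from=A, to=B, msg='stop')): A:[] B:[stop]
After 2 (process(A)): A:[] B:[stop]
After 3 (process(A)): A:[] B:[stop]
After 4 (process(A)): A:[] B:[stop]
After 5 (send(from=B, to=A, msg='start')): A:[start] B:[stop]
After 6 (send(from=A, to=B, msg='done')): A:[start] B:[stop,done]
After 7 (process(B)): A:[start] B:[done]
After 8 (send(from=A, to=B, msg='pong')): A:[start] B:[done,pong]
After 9 (send(from=B, to=A, msg='bye')): A:[start,bye] B:[done,pong]

Answer: start,bye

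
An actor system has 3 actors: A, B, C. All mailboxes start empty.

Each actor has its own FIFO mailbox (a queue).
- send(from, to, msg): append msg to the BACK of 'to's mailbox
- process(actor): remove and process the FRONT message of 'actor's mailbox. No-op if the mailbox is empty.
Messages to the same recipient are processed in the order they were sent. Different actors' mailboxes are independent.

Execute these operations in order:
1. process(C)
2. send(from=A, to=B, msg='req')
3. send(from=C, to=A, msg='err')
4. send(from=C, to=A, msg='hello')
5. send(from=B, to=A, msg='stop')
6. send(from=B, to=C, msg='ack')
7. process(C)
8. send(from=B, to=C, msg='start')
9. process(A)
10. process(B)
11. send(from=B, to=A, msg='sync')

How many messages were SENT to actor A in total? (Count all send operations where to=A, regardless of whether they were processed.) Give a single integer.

Answer: 4

Derivation:
After 1 (process(C)): A:[] B:[] C:[]
After 2 (send(from=A, to=B, msg='req')): A:[] B:[req] C:[]
After 3 (send(from=C, to=A, msg='err')): A:[err] B:[req] C:[]
After 4 (send(from=C, to=A, msg='hello')): A:[err,hello] B:[req] C:[]
After 5 (send(from=B, to=A, msg='stop')): A:[err,hello,stop] B:[req] C:[]
After 6 (send(from=B, to=C, msg='ack')): A:[err,hello,stop] B:[req] C:[ack]
After 7 (process(C)): A:[err,hello,stop] B:[req] C:[]
After 8 (send(from=B, to=C, msg='start')): A:[err,hello,stop] B:[req] C:[start]
After 9 (process(A)): A:[hello,stop] B:[req] C:[start]
After 10 (process(B)): A:[hello,stop] B:[] C:[start]
After 11 (send(from=B, to=A, msg='sync')): A:[hello,stop,sync] B:[] C:[start]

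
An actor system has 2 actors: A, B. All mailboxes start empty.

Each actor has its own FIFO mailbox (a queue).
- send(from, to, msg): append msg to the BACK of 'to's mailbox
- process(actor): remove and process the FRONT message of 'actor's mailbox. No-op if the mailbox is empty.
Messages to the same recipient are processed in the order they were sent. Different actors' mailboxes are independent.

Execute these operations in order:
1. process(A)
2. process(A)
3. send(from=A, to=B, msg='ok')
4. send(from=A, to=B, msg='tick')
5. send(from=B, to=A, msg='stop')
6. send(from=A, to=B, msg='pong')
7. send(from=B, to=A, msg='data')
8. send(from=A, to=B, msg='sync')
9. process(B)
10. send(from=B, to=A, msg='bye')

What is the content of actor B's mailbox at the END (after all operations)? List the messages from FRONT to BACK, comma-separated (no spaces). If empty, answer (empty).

Answer: tick,pong,sync

Derivation:
After 1 (process(A)): A:[] B:[]
After 2 (process(A)): A:[] B:[]
After 3 (send(from=A, to=B, msg='ok')): A:[] B:[ok]
After 4 (send(from=A, to=B, msg='tick')): A:[] B:[ok,tick]
After 5 (send(from=B, to=A, msg='stop')): A:[stop] B:[ok,tick]
After 6 (send(from=A, to=B, msg='pong')): A:[stop] B:[ok,tick,pong]
After 7 (send(from=B, to=A, msg='data')): A:[stop,data] B:[ok,tick,pong]
After 8 (send(from=A, to=B, msg='sync')): A:[stop,data] B:[ok,tick,pong,sync]
After 9 (process(B)): A:[stop,data] B:[tick,pong,sync]
After 10 (send(from=B, to=A, msg='bye')): A:[stop,data,bye] B:[tick,pong,sync]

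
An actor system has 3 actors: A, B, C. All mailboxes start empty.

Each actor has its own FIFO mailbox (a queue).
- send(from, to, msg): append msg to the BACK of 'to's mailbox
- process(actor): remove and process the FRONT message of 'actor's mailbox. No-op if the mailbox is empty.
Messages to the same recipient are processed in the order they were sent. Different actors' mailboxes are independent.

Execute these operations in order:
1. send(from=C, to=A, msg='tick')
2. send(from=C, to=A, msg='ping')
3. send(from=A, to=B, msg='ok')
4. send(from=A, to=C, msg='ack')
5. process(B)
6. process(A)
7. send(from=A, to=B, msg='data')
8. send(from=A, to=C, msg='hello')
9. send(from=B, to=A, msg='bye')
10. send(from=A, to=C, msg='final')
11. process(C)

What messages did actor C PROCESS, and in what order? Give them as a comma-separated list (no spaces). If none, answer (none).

After 1 (send(from=C, to=A, msg='tick')): A:[tick] B:[] C:[]
After 2 (send(from=C, to=A, msg='ping')): A:[tick,ping] B:[] C:[]
After 3 (send(from=A, to=B, msg='ok')): A:[tick,ping] B:[ok] C:[]
After 4 (send(from=A, to=C, msg='ack')): A:[tick,ping] B:[ok] C:[ack]
After 5 (process(B)): A:[tick,ping] B:[] C:[ack]
After 6 (process(A)): A:[ping] B:[] C:[ack]
After 7 (send(from=A, to=B, msg='data')): A:[ping] B:[data] C:[ack]
After 8 (send(from=A, to=C, msg='hello')): A:[ping] B:[data] C:[ack,hello]
After 9 (send(from=B, to=A, msg='bye')): A:[ping,bye] B:[data] C:[ack,hello]
After 10 (send(from=A, to=C, msg='final')): A:[ping,bye] B:[data] C:[ack,hello,final]
After 11 (process(C)): A:[ping,bye] B:[data] C:[hello,final]

Answer: ack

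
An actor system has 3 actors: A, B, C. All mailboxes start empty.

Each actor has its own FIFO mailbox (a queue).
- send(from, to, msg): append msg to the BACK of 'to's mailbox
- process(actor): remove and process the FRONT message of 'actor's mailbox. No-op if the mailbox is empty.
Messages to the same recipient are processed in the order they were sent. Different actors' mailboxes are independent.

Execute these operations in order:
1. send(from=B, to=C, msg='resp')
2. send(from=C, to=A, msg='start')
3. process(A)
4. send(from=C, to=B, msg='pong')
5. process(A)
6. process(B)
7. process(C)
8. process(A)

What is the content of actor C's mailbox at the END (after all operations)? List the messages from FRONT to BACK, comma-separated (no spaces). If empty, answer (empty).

After 1 (send(from=B, to=C, msg='resp')): A:[] B:[] C:[resp]
After 2 (send(from=C, to=A, msg='start')): A:[start] B:[] C:[resp]
After 3 (process(A)): A:[] B:[] C:[resp]
After 4 (send(from=C, to=B, msg='pong')): A:[] B:[pong] C:[resp]
After 5 (process(A)): A:[] B:[pong] C:[resp]
After 6 (process(B)): A:[] B:[] C:[resp]
After 7 (process(C)): A:[] B:[] C:[]
After 8 (process(A)): A:[] B:[] C:[]

Answer: (empty)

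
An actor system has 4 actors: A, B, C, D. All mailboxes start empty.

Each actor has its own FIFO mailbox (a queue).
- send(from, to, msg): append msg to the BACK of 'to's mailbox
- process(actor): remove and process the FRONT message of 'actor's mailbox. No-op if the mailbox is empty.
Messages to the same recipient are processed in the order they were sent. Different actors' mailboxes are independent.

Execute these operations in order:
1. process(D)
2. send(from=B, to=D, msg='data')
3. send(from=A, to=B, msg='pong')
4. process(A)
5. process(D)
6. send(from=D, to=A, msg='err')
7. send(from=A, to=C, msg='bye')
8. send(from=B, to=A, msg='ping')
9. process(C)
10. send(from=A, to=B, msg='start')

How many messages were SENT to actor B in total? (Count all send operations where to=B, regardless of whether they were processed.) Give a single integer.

Answer: 2

Derivation:
After 1 (process(D)): A:[] B:[] C:[] D:[]
After 2 (send(from=B, to=D, msg='data')): A:[] B:[] C:[] D:[data]
After 3 (send(from=A, to=B, msg='pong')): A:[] B:[pong] C:[] D:[data]
After 4 (process(A)): A:[] B:[pong] C:[] D:[data]
After 5 (process(D)): A:[] B:[pong] C:[] D:[]
After 6 (send(from=D, to=A, msg='err')): A:[err] B:[pong] C:[] D:[]
After 7 (send(from=A, to=C, msg='bye')): A:[err] B:[pong] C:[bye] D:[]
After 8 (send(from=B, to=A, msg='ping')): A:[err,ping] B:[pong] C:[bye] D:[]
After 9 (process(C)): A:[err,ping] B:[pong] C:[] D:[]
After 10 (send(from=A, to=B, msg='start')): A:[err,ping] B:[pong,start] C:[] D:[]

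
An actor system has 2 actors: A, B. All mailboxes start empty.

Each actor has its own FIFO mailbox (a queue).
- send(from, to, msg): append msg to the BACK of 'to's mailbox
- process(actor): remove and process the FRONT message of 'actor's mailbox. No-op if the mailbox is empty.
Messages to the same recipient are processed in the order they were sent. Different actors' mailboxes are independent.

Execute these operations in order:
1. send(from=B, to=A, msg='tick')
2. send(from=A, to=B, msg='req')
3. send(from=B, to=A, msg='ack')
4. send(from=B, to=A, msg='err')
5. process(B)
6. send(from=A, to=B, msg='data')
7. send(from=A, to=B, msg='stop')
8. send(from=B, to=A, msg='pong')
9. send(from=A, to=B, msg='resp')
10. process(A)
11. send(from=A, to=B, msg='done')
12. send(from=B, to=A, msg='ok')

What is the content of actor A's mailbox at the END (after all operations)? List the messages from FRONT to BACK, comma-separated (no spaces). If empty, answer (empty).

After 1 (send(from=B, to=A, msg='tick')): A:[tick] B:[]
After 2 (send(from=A, to=B, msg='req')): A:[tick] B:[req]
After 3 (send(from=B, to=A, msg='ack')): A:[tick,ack] B:[req]
After 4 (send(from=B, to=A, msg='err')): A:[tick,ack,err] B:[req]
After 5 (process(B)): A:[tick,ack,err] B:[]
After 6 (send(from=A, to=B, msg='data')): A:[tick,ack,err] B:[data]
After 7 (send(from=A, to=B, msg='stop')): A:[tick,ack,err] B:[data,stop]
After 8 (send(from=B, to=A, msg='pong')): A:[tick,ack,err,pong] B:[data,stop]
After 9 (send(from=A, to=B, msg='resp')): A:[tick,ack,err,pong] B:[data,stop,resp]
After 10 (process(A)): A:[ack,err,pong] B:[data,stop,resp]
After 11 (send(from=A, to=B, msg='done')): A:[ack,err,pong] B:[data,stop,resp,done]
After 12 (send(from=B, to=A, msg='ok')): A:[ack,err,pong,ok] B:[data,stop,resp,done]

Answer: ack,err,pong,ok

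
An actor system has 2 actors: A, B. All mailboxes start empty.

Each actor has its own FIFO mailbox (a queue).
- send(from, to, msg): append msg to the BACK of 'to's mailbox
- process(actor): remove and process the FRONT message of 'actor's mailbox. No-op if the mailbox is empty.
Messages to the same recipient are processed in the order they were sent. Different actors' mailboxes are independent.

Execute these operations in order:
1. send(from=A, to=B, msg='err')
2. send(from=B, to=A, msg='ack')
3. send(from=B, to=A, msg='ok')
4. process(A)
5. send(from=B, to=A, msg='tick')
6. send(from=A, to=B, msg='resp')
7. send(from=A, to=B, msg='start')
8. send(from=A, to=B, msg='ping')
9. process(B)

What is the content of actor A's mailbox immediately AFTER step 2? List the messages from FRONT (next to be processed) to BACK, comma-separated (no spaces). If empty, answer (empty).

After 1 (send(from=A, to=B, msg='err')): A:[] B:[err]
After 2 (send(from=B, to=A, msg='ack')): A:[ack] B:[err]

ack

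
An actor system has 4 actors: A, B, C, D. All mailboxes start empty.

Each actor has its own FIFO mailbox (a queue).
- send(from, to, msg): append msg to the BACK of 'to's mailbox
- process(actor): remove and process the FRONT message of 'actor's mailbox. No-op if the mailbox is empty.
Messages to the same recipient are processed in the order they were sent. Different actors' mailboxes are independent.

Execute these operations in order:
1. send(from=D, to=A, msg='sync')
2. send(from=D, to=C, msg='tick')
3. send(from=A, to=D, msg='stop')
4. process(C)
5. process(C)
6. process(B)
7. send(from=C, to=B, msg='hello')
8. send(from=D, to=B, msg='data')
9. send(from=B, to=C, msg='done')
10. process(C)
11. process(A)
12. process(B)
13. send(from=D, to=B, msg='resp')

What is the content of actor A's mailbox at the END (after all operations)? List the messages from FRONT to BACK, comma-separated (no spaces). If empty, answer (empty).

Answer: (empty)

Derivation:
After 1 (send(from=D, to=A, msg='sync')): A:[sync] B:[] C:[] D:[]
After 2 (send(from=D, to=C, msg='tick')): A:[sync] B:[] C:[tick] D:[]
After 3 (send(from=A, to=D, msg='stop')): A:[sync] B:[] C:[tick] D:[stop]
After 4 (process(C)): A:[sync] B:[] C:[] D:[stop]
After 5 (process(C)): A:[sync] B:[] C:[] D:[stop]
After 6 (process(B)): A:[sync] B:[] C:[] D:[stop]
After 7 (send(from=C, to=B, msg='hello')): A:[sync] B:[hello] C:[] D:[stop]
After 8 (send(from=D, to=B, msg='data')): A:[sync] B:[hello,data] C:[] D:[stop]
After 9 (send(from=B, to=C, msg='done')): A:[sync] B:[hello,data] C:[done] D:[stop]
After 10 (process(C)): A:[sync] B:[hello,data] C:[] D:[stop]
After 11 (process(A)): A:[] B:[hello,data] C:[] D:[stop]
After 12 (process(B)): A:[] B:[data] C:[] D:[stop]
After 13 (send(from=D, to=B, msg='resp')): A:[] B:[data,resp] C:[] D:[stop]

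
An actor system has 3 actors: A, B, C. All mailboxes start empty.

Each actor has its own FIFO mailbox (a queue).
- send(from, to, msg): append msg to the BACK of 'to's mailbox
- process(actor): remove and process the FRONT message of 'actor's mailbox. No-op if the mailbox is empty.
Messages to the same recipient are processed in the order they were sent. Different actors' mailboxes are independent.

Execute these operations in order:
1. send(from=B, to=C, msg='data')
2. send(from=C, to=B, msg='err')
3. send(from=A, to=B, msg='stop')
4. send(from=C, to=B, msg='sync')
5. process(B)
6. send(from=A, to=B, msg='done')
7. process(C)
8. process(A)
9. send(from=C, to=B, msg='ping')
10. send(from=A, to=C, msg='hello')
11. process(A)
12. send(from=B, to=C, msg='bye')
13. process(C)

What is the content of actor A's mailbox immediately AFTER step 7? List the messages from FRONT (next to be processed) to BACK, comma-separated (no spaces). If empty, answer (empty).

After 1 (send(from=B, to=C, msg='data')): A:[] B:[] C:[data]
After 2 (send(from=C, to=B, msg='err')): A:[] B:[err] C:[data]
After 3 (send(from=A, to=B, msg='stop')): A:[] B:[err,stop] C:[data]
After 4 (send(from=C, to=B, msg='sync')): A:[] B:[err,stop,sync] C:[data]
After 5 (process(B)): A:[] B:[stop,sync] C:[data]
After 6 (send(from=A, to=B, msg='done')): A:[] B:[stop,sync,done] C:[data]
After 7 (process(C)): A:[] B:[stop,sync,done] C:[]

(empty)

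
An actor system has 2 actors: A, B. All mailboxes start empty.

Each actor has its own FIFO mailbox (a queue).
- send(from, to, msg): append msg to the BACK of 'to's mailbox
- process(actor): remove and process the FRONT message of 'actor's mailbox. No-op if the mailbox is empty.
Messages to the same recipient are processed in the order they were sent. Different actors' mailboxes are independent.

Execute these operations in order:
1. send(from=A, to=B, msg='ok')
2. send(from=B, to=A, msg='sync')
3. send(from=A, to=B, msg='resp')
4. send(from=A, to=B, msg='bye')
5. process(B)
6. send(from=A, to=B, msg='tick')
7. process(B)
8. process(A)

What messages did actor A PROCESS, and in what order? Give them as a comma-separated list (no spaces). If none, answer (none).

Answer: sync

Derivation:
After 1 (send(from=A, to=B, msg='ok')): A:[] B:[ok]
After 2 (send(from=B, to=A, msg='sync')): A:[sync] B:[ok]
After 3 (send(from=A, to=B, msg='resp')): A:[sync] B:[ok,resp]
After 4 (send(from=A, to=B, msg='bye')): A:[sync] B:[ok,resp,bye]
After 5 (process(B)): A:[sync] B:[resp,bye]
After 6 (send(from=A, to=B, msg='tick')): A:[sync] B:[resp,bye,tick]
After 7 (process(B)): A:[sync] B:[bye,tick]
After 8 (process(A)): A:[] B:[bye,tick]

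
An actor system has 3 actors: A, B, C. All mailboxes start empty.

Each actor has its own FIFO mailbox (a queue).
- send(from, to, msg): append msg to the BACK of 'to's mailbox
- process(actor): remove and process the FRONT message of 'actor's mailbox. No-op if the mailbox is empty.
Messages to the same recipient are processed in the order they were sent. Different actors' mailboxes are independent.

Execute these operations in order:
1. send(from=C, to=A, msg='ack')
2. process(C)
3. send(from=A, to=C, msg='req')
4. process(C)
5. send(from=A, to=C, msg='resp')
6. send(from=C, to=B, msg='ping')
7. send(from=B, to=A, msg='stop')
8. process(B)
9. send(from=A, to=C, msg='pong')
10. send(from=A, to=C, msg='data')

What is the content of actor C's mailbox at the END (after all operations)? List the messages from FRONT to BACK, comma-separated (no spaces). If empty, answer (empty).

After 1 (send(from=C, to=A, msg='ack')): A:[ack] B:[] C:[]
After 2 (process(C)): A:[ack] B:[] C:[]
After 3 (send(from=A, to=C, msg='req')): A:[ack] B:[] C:[req]
After 4 (process(C)): A:[ack] B:[] C:[]
After 5 (send(from=A, to=C, msg='resp')): A:[ack] B:[] C:[resp]
After 6 (send(from=C, to=B, msg='ping')): A:[ack] B:[ping] C:[resp]
After 7 (send(from=B, to=A, msg='stop')): A:[ack,stop] B:[ping] C:[resp]
After 8 (process(B)): A:[ack,stop] B:[] C:[resp]
After 9 (send(from=A, to=C, msg='pong')): A:[ack,stop] B:[] C:[resp,pong]
After 10 (send(from=A, to=C, msg='data')): A:[ack,stop] B:[] C:[resp,pong,data]

Answer: resp,pong,data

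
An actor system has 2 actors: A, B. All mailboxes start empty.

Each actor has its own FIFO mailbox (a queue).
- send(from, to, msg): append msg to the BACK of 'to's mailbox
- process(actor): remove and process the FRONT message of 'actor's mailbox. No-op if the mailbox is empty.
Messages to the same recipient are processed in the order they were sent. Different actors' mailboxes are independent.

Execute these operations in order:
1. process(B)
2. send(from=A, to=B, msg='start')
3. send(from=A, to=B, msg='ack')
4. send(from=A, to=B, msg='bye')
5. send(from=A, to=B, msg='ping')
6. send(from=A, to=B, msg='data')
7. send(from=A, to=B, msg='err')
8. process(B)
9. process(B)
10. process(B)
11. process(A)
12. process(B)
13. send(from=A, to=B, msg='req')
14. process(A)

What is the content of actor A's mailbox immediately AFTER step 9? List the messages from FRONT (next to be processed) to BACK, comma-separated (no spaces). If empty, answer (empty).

After 1 (process(B)): A:[] B:[]
After 2 (send(from=A, to=B, msg='start')): A:[] B:[start]
After 3 (send(from=A, to=B, msg='ack')): A:[] B:[start,ack]
After 4 (send(from=A, to=B, msg='bye')): A:[] B:[start,ack,bye]
After 5 (send(from=A, to=B, msg='ping')): A:[] B:[start,ack,bye,ping]
After 6 (send(from=A, to=B, msg='data')): A:[] B:[start,ack,bye,ping,data]
After 7 (send(from=A, to=B, msg='err')): A:[] B:[start,ack,bye,ping,data,err]
After 8 (process(B)): A:[] B:[ack,bye,ping,data,err]
After 9 (process(B)): A:[] B:[bye,ping,data,err]

(empty)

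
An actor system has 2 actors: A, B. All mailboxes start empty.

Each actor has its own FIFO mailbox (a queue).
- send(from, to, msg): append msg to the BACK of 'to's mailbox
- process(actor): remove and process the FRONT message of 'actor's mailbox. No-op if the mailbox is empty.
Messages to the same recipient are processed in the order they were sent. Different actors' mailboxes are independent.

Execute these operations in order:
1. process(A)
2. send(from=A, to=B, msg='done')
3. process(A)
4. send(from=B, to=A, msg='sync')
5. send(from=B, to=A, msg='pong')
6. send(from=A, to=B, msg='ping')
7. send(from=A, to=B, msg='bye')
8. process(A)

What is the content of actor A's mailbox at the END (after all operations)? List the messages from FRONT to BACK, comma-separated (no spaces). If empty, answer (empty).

After 1 (process(A)): A:[] B:[]
After 2 (send(from=A, to=B, msg='done')): A:[] B:[done]
After 3 (process(A)): A:[] B:[done]
After 4 (send(from=B, to=A, msg='sync')): A:[sync] B:[done]
After 5 (send(from=B, to=A, msg='pong')): A:[sync,pong] B:[done]
After 6 (send(from=A, to=B, msg='ping')): A:[sync,pong] B:[done,ping]
After 7 (send(from=A, to=B, msg='bye')): A:[sync,pong] B:[done,ping,bye]
After 8 (process(A)): A:[pong] B:[done,ping,bye]

Answer: pong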